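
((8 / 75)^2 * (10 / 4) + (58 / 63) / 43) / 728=8441 / 123259500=0.00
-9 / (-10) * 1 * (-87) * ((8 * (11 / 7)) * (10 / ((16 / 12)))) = -51678 / 7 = -7382.57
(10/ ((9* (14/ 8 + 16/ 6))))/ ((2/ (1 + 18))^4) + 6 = 653513/ 318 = 2055.07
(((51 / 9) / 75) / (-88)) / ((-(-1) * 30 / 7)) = -119 / 594000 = -0.00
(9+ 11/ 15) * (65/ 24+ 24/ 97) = 502313/ 17460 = 28.77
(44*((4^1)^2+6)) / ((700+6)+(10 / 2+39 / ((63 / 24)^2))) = 142296 / 105349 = 1.35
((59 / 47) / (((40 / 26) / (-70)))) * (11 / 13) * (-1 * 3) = 13629 / 94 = 144.99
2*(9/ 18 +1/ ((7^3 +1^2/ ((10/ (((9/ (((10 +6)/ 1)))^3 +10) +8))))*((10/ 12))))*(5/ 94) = 71110205/ 1327631278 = 0.05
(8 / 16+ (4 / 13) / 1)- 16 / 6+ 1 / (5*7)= -4997 / 2730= -1.83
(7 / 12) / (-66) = -7 / 792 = -0.01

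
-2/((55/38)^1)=-76/55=-1.38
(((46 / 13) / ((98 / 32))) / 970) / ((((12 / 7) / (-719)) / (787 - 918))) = 8665388 / 132405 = 65.45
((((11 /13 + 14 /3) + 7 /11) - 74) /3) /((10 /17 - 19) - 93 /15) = 618545 /673101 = 0.92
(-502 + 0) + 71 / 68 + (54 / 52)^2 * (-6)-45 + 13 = -6199087 / 11492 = -539.43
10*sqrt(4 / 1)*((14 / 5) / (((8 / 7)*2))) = 49 / 2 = 24.50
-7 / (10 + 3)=-7 / 13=-0.54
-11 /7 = -1.57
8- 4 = 4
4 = 4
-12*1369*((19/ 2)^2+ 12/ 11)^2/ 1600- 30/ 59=-3913950282993/ 45689600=-85663.92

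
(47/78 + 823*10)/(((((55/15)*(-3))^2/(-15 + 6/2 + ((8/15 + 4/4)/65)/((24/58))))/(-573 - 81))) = 888912533849/1673100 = 531296.71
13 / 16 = 0.81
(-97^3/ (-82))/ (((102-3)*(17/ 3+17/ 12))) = 1825346/ 115005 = 15.87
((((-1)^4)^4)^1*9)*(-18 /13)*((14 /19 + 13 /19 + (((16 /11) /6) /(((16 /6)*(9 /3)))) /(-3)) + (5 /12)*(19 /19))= -123759 /5434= -22.77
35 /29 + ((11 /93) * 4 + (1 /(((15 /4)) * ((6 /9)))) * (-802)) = -4303333 /13485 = -319.12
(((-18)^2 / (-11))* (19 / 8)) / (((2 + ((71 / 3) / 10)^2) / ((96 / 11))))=-66484800 / 827761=-80.32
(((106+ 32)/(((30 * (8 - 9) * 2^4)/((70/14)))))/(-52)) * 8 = 23/104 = 0.22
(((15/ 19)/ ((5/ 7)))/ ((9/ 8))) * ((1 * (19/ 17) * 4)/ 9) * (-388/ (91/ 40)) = -83.23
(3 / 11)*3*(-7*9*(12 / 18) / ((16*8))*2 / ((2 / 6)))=-567 / 352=-1.61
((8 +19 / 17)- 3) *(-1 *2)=-208 / 17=-12.24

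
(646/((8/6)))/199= 969/398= 2.43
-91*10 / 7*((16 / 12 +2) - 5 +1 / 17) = 10660 / 51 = 209.02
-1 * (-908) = 908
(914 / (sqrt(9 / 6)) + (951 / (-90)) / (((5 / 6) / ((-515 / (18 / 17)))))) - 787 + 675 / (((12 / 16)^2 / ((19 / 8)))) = 914*sqrt(6) / 3 + 740737 / 90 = 8976.69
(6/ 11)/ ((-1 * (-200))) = 0.00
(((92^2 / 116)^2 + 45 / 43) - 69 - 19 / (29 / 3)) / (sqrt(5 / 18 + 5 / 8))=1140012762 * sqrt(130) / 2350595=5529.73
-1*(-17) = 17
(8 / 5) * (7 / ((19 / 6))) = 336 / 95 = 3.54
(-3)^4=81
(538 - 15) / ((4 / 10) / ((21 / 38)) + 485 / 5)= 54915 / 10261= 5.35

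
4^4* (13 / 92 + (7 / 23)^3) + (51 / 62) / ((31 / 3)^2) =31461067405 / 724934194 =43.40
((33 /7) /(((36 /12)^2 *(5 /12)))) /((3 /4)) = 176 /105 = 1.68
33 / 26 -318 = -8235 / 26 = -316.73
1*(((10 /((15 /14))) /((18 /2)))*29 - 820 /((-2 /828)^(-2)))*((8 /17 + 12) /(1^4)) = 273149068 /728433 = 374.98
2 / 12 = 1 / 6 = 0.17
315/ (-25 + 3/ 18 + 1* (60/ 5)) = -270/ 11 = -24.55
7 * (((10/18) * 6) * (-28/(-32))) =245/12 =20.42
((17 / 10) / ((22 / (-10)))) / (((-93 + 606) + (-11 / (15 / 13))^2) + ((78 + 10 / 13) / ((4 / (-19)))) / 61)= -178425 / 138022412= -0.00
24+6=30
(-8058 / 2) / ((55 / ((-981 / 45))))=439161 / 275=1596.95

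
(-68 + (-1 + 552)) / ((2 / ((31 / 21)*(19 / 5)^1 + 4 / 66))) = 150627 / 110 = 1369.34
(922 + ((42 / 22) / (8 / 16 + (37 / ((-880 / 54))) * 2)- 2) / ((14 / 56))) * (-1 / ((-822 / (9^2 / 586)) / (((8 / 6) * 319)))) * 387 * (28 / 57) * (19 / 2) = 600623041788 / 5097907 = 117817.58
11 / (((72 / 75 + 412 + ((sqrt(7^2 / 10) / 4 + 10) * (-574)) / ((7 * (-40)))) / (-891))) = -453156422400 / 20041203689 + 375051600 * sqrt(10) / 20041203689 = -22.55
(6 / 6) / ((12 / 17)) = 17 / 12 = 1.42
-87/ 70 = -1.24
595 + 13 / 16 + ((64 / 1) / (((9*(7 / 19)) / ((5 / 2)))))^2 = 185702077 / 63504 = 2924.26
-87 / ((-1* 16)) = 87 / 16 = 5.44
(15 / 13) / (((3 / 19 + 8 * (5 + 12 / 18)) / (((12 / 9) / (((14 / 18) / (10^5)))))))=1026000000 / 235963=4348.14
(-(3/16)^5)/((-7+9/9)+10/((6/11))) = -729/38797312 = -0.00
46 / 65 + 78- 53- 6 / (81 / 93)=11009 / 585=18.82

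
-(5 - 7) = 2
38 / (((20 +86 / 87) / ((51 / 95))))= 4437 / 4565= 0.97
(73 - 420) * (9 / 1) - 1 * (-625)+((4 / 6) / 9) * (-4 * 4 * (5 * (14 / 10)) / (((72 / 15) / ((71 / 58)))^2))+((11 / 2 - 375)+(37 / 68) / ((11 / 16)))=-876595311073 / 305727048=-2867.25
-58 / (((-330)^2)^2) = -29 / 5929605000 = -0.00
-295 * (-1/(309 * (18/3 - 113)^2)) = 295/3537741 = 0.00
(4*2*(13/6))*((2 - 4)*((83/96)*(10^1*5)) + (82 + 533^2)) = 88634377/18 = 4924132.06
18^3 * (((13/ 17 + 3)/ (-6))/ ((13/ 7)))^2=32514048/ 48841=665.71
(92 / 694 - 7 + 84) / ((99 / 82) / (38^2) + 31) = 3169190120 / 1273749209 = 2.49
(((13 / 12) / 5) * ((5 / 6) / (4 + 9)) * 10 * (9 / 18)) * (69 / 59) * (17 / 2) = 1955 / 2832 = 0.69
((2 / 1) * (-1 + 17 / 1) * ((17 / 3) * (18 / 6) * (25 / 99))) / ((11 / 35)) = 476000 / 1089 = 437.10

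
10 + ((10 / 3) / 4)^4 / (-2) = 25295 / 2592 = 9.76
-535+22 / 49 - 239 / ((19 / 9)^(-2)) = -6349304 / 3969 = -1599.72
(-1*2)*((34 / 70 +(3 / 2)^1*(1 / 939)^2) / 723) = -9992873 / 7437316635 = -0.00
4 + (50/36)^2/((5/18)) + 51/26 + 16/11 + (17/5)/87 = 2687183/186615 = 14.40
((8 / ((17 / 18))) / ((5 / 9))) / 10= 648 / 425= 1.52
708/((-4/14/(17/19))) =-42126/19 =-2217.16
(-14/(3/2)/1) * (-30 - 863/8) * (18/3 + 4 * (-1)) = 7721/3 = 2573.67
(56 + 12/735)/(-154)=-6862/18865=-0.36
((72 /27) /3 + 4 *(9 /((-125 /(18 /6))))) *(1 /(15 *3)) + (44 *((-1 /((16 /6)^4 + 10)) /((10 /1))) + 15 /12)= 53191351 /45157500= 1.18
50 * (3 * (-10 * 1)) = -1500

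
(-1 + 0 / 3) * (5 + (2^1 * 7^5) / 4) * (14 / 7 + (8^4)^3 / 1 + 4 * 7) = -577827720386911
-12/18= -2/3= -0.67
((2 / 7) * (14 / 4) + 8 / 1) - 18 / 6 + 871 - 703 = 174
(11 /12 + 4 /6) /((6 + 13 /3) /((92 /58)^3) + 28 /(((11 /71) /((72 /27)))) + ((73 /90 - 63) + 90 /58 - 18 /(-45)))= 2212325610 /592844673743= 0.00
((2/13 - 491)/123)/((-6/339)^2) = -27159663/2132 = -12739.05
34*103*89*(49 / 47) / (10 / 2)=15272222 / 235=64988.18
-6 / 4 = -3 / 2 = -1.50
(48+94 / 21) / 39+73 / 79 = 2.27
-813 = -813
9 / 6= 3 / 2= 1.50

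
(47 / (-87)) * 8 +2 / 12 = -241 / 58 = -4.16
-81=-81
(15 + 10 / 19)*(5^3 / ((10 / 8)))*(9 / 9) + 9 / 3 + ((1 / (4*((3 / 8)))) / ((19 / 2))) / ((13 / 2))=1152731 / 741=1555.64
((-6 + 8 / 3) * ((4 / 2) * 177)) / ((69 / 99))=-38940 / 23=-1693.04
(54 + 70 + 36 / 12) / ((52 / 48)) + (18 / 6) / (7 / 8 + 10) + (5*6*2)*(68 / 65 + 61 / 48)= 29757 / 116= 256.53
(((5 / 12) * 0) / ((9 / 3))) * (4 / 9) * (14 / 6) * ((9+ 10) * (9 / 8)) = 0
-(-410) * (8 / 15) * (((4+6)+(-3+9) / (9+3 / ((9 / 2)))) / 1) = 2322.39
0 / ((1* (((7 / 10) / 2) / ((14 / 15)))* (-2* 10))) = 0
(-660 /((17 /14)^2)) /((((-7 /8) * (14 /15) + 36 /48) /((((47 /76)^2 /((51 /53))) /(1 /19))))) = 4732837725 /93347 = 50701.55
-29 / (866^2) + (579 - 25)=415475595 / 749956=554.00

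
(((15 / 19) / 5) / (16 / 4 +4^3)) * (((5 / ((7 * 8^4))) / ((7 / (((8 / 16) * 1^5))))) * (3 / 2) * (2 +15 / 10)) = 45 / 296353792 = 0.00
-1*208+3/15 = -1039/5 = -207.80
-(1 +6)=-7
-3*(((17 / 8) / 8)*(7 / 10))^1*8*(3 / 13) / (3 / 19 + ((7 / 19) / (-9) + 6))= -183141 / 1087840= -0.17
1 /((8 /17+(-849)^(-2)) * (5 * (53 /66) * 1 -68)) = -808738722 /24351612775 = -0.03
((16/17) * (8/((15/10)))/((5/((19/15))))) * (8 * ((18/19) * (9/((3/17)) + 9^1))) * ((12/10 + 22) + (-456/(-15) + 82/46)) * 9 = 2817441792/9775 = 288229.34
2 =2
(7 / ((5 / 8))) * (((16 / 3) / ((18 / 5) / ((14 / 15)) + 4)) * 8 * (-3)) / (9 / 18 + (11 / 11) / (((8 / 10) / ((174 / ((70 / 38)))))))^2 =-614656 / 47361875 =-0.01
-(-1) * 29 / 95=0.31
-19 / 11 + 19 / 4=133 / 44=3.02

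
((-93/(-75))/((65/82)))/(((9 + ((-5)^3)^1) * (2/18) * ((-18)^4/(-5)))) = 1271/219866400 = 0.00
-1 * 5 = -5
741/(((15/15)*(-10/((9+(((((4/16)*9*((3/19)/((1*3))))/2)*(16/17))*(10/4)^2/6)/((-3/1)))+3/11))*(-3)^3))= 1709617/67320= 25.40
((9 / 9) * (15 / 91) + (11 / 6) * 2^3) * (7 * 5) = 20245 / 39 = 519.10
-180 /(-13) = 180 /13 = 13.85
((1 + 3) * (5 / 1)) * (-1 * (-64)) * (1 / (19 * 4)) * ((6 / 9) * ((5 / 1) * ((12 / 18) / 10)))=640 / 171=3.74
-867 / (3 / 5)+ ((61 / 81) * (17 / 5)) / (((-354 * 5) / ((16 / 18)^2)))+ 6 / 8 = -1444.25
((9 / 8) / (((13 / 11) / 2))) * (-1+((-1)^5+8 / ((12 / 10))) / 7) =-33 / 91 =-0.36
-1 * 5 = -5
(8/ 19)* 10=80/ 19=4.21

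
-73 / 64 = -1.14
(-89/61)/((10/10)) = -89/61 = -1.46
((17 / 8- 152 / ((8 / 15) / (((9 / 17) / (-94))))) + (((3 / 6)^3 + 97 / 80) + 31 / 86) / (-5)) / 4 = 46595491 / 54971200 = 0.85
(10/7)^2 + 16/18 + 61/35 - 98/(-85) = 218369/37485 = 5.83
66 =66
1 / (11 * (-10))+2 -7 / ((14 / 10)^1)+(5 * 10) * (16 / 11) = 7669 / 110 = 69.72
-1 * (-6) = 6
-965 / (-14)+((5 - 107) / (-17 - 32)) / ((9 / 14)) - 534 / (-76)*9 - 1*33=5837 / 57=102.40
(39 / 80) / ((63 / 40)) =13 / 42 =0.31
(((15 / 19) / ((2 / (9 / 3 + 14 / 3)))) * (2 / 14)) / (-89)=-115 / 23674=-0.00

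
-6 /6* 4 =-4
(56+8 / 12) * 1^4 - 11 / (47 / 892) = -21446 / 141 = -152.10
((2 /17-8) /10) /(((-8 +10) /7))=-469 /170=-2.76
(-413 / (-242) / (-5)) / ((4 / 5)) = -413 / 968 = -0.43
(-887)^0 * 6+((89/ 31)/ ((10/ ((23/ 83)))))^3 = 102213216459823/ 17034106517000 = 6.00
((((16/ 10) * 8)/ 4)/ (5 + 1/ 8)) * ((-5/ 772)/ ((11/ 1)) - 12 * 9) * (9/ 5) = -264136608/ 2176075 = -121.38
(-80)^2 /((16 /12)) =4800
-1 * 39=-39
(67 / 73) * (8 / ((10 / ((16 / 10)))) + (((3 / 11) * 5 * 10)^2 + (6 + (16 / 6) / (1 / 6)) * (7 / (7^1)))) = 42405774 / 220825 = 192.03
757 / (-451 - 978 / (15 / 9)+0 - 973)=-3785 / 10054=-0.38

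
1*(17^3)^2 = 24137569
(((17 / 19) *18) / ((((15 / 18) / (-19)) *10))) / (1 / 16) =-14688 / 25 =-587.52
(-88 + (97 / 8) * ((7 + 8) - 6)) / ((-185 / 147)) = -24843 / 1480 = -16.79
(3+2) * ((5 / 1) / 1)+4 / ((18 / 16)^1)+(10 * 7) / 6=362 / 9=40.22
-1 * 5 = -5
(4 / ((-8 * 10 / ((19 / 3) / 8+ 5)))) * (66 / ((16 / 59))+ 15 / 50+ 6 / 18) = -4070059 / 57600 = -70.66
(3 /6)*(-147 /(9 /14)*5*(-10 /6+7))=-27440 /9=-3048.89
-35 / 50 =-0.70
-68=-68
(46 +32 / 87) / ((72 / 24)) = 4034 / 261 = 15.46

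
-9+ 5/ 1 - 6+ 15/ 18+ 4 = -31/ 6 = -5.17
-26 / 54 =-13 / 27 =-0.48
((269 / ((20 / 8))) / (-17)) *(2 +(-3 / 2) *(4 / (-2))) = -538 / 17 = -31.65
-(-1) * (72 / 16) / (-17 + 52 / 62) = -93 / 334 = -0.28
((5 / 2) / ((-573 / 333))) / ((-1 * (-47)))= -555 / 17954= -0.03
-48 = -48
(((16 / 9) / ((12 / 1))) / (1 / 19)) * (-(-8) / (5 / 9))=608 / 15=40.53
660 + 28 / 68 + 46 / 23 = 11261 / 17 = 662.41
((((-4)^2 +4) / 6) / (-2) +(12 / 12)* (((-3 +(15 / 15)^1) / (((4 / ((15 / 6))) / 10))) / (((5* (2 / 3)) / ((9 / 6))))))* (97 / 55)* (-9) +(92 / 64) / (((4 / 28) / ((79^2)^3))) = 430507883748061 / 176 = 2446067521295.80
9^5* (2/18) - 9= 6552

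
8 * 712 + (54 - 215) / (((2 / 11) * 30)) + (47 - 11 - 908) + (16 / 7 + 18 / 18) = 2015063 / 420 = 4797.77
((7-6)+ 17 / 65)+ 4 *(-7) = -1738 / 65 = -26.74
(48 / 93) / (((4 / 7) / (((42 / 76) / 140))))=21 / 5890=0.00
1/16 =0.06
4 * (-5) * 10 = -200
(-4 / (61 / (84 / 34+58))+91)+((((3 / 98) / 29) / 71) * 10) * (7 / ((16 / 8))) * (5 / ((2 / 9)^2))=10413062295 / 119570248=87.09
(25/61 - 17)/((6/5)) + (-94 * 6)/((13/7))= -755374/2379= -317.52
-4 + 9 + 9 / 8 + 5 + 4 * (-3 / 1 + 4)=121 / 8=15.12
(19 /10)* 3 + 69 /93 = 6.44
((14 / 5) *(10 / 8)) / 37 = 7 / 74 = 0.09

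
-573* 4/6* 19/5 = -7258/5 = -1451.60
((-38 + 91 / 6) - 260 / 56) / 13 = -577 / 273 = -2.11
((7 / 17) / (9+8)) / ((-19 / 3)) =-0.00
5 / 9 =0.56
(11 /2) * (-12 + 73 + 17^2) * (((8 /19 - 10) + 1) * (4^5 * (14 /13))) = -4498278400 /247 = -18211653.44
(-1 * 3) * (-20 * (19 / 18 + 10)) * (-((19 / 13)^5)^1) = -4927437010 / 1113879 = -4423.67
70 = 70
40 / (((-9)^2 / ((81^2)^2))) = 21257640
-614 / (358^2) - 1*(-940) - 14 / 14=60172691 / 64082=939.00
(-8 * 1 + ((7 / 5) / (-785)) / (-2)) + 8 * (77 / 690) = -7.11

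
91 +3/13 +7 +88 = 2421/13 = 186.23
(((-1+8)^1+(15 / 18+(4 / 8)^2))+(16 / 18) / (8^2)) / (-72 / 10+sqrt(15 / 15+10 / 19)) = -1.36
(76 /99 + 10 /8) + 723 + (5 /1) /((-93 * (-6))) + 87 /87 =2970901 /4092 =726.03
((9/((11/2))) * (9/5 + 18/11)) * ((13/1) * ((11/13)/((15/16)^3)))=516096/6875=75.07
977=977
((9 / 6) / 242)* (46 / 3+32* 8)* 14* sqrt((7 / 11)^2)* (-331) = -600103 / 121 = -4959.53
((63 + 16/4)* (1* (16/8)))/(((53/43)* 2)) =2881/53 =54.36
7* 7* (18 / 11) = 882 / 11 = 80.18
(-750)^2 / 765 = 12500 / 17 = 735.29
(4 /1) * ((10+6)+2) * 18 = 1296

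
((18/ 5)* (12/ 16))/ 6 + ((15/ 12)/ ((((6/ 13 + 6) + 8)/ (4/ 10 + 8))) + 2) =5971/ 1880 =3.18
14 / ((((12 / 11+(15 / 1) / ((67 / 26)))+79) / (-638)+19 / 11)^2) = 3095311554104 / 560786806449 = 5.52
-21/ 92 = -0.23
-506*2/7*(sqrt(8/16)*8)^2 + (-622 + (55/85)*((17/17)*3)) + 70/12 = -3741725/714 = -5240.51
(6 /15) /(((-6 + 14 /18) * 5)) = -18 /1175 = -0.02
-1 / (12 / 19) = -19 / 12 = -1.58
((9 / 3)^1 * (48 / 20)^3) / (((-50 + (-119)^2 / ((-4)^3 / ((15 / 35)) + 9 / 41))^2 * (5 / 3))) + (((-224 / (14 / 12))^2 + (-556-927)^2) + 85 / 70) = 138324292806117128451943 / 61858118661578750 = 2236154.22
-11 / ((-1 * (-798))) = -11 / 798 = -0.01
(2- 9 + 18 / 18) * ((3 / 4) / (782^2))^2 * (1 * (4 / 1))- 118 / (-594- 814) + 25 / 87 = 531329319408335 / 1431525014660928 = 0.37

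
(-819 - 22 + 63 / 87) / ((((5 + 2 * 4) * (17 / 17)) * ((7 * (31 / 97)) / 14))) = -4727392 / 11687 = -404.50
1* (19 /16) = 19 /16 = 1.19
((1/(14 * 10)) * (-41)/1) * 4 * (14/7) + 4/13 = -926/455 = -2.04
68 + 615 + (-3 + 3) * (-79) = 683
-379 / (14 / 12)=-324.86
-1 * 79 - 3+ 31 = -51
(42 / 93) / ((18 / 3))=7 / 93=0.08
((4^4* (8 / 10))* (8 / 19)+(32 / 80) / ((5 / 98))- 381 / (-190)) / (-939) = -0.10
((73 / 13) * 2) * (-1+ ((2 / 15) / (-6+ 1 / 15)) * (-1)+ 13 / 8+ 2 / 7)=339523 / 32396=10.48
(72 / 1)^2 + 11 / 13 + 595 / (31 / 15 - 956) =5184.22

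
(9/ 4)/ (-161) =-9/ 644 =-0.01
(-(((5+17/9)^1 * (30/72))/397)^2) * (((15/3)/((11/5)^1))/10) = -120125/10110932568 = -0.00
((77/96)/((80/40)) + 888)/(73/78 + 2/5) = 11087245/16672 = 665.02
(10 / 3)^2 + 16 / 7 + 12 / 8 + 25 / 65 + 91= 174089 / 1638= 106.28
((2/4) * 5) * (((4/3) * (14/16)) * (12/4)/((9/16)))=140/9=15.56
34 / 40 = 17 / 20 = 0.85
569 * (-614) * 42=-14673372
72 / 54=4 / 3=1.33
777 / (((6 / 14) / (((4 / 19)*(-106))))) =-768712 / 19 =-40458.53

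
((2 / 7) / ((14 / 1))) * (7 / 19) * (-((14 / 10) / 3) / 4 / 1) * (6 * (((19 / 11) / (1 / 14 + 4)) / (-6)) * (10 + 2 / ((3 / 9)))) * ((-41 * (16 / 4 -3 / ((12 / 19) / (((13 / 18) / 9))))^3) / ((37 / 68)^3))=-3636530192574475 / 50634791310213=-71.82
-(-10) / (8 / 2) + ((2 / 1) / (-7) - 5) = -39 / 14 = -2.79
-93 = -93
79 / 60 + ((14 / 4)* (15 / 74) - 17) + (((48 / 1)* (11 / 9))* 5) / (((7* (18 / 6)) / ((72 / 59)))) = 2.07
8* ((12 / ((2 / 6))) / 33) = 96 / 11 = 8.73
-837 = -837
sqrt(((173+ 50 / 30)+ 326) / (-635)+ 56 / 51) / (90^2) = sqrt(36076890) / 87439500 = 0.00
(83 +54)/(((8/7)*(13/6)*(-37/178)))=-256053/962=-266.17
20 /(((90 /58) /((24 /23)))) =928 /69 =13.45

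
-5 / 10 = -1 / 2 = -0.50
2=2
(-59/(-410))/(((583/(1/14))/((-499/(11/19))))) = -559379/36810620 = -0.02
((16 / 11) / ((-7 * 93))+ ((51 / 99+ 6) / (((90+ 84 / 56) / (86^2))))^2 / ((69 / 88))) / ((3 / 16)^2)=10060780.91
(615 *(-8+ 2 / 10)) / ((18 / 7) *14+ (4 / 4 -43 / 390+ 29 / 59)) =-110378970 / 860143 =-128.33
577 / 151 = 3.82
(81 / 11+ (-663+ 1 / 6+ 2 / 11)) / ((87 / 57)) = -821731 / 1914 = -429.33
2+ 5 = 7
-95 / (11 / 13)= -1235 / 11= -112.27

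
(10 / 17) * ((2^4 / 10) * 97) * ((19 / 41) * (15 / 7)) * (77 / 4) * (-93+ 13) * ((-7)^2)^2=-233642270400 / 697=-335211291.82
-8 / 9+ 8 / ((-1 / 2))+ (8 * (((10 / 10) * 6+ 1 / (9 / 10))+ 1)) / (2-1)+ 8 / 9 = 440 / 9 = 48.89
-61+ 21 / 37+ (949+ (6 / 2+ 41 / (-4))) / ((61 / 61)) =130435 / 148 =881.32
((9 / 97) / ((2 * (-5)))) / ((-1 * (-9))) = -0.00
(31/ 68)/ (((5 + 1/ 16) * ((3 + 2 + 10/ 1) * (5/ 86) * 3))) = 10664/ 309825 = 0.03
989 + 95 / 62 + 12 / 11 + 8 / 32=1352915 / 1364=991.87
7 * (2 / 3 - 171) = -3577 / 3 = -1192.33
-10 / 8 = -5 / 4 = -1.25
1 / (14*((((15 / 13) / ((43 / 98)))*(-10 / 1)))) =-0.00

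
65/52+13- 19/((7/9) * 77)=30039/2156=13.93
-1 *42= -42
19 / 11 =1.73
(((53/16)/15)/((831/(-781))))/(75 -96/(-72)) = -41393/15223920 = -0.00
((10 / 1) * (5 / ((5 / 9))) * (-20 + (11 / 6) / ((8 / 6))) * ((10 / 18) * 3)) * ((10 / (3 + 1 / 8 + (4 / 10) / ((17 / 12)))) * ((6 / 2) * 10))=-569925000 / 2317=-245975.40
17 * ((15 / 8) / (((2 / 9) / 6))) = 6885 / 8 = 860.62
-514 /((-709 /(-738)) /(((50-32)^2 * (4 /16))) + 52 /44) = -337984812 /784913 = -430.60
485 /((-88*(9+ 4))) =-485 /1144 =-0.42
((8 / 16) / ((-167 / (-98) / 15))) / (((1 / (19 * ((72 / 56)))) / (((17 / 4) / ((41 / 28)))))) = 2136645 / 6847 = 312.06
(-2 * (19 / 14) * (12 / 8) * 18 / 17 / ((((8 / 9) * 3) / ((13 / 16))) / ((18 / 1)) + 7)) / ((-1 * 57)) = 3159 / 299999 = 0.01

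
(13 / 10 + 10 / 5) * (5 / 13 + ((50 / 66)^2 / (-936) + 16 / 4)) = 4468631 / 308880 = 14.47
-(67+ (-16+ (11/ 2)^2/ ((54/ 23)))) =-13799/ 216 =-63.88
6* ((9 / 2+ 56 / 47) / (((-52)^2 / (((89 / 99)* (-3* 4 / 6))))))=-47615 / 2096952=-0.02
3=3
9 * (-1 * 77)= -693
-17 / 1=-17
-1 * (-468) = 468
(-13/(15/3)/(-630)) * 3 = 13/1050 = 0.01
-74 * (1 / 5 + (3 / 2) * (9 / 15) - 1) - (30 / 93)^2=-7.50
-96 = -96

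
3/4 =0.75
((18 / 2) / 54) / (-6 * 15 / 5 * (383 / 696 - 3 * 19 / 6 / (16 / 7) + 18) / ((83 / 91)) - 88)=-19256 / 42986955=-0.00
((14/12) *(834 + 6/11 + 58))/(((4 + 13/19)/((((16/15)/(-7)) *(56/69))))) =-83570816/3039795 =-27.49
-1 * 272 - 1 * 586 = -858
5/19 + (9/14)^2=2519/3724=0.68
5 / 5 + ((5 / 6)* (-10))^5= -9765382 / 243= -40186.76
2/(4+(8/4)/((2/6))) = 1/5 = 0.20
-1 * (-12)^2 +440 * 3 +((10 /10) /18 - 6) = 21061 /18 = 1170.06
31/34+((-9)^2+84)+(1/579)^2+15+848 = 11727735937/11398194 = 1028.91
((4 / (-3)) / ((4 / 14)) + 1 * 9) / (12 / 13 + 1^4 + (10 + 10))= 169 / 855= 0.20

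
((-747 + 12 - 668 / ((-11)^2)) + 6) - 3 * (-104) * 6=1137.48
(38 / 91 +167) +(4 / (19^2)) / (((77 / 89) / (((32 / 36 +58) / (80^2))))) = 87117447721 / 520359840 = 167.42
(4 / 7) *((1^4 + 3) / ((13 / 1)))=16 / 91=0.18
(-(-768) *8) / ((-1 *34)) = -3072 / 17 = -180.71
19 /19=1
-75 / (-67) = 75 / 67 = 1.12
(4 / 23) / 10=2 / 115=0.02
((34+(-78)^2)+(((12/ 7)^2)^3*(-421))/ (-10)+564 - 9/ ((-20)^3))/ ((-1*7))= -7294725414041/ 6588344000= -1107.22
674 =674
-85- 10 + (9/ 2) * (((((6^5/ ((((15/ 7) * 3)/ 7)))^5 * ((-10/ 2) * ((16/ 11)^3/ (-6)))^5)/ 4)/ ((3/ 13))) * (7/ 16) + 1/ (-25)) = 2150380346743119956443121774601847377691/ 208862408470782550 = 10295679162600164344999.56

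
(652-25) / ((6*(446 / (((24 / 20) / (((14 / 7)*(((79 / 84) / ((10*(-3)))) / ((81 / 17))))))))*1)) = -21.37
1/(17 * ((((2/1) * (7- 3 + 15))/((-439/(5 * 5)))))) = -439/16150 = -0.03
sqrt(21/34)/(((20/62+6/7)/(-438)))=-291.79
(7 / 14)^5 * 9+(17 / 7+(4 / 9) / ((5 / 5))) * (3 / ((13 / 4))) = 25625 / 8736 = 2.93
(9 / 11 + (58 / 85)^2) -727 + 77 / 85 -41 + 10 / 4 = -121328177 / 158950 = -763.31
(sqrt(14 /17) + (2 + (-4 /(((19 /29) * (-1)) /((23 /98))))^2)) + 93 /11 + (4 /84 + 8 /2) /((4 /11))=sqrt(238) /17 + 2704551127 /114412452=24.55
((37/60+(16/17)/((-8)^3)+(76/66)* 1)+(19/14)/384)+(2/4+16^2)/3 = 438667277/5026560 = 87.27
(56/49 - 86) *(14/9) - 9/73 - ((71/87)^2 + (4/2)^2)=-75581146/552537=-136.79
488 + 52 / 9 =4444 / 9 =493.78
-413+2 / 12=-2477 / 6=-412.83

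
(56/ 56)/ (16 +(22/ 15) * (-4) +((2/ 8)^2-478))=-240/ 112273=-0.00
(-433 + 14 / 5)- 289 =-3596 / 5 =-719.20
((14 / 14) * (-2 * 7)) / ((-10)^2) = -7 / 50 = -0.14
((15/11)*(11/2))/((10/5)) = 15/4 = 3.75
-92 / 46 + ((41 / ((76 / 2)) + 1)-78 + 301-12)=8021 / 38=211.08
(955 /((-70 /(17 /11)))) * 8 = -12988 /77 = -168.68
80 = 80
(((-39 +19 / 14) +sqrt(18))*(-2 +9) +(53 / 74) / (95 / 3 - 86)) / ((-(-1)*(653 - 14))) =-1589248 / 3853809 +7*sqrt(2) / 213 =-0.37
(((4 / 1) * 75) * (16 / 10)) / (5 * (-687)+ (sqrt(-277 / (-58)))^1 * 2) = -47815200 / 342176971 -480 * sqrt(16066) / 342176971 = -0.14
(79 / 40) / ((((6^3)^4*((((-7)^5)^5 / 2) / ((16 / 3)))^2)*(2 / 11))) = 869 / 2752640814901200072802641804881304057068447097049920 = 0.00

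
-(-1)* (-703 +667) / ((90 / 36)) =-72 / 5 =-14.40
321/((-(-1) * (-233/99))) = -31779/233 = -136.39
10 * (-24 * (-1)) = 240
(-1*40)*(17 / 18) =-340 / 9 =-37.78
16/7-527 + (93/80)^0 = -3666/7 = -523.71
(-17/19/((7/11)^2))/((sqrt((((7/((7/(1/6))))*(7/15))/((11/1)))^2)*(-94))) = 1018215/306299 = 3.32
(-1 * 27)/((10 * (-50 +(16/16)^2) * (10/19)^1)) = 513/4900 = 0.10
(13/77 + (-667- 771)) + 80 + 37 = -101704/77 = -1320.83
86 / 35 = 2.46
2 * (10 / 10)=2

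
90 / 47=1.91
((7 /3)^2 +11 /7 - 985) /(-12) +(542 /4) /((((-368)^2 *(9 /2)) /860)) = 522715997 /6398784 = 81.69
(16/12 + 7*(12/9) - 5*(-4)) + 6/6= 95/3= 31.67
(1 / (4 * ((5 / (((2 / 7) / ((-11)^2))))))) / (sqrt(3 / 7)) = 0.00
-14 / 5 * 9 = -126 / 5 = -25.20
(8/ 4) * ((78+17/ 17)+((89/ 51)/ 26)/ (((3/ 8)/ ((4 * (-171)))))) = -19194/ 221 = -86.85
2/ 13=0.15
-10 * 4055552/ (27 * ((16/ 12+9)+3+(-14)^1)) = 20277760/ 9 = 2253084.44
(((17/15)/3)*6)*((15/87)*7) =238/87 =2.74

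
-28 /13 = -2.15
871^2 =758641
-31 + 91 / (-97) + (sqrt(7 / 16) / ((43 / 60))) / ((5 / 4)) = -3098 / 97 + 12 * sqrt(7) / 43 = -31.20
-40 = -40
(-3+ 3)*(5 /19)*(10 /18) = 0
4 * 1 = 4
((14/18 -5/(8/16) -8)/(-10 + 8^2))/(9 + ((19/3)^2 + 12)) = -31/5940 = -0.01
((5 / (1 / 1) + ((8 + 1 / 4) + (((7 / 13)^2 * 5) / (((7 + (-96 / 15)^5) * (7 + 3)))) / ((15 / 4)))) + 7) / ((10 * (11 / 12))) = 1377081273319 / 623370234630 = 2.21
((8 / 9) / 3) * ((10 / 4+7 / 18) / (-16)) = -13 / 243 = -0.05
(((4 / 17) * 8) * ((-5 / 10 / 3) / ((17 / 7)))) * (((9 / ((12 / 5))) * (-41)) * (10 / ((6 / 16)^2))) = 3673600 / 2601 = 1412.38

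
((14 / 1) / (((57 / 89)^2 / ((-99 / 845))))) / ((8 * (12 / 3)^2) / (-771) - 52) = 470246007 / 6134454950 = 0.08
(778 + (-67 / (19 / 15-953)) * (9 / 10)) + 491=1269.06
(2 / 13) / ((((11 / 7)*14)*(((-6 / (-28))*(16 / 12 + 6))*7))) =1 / 1573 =0.00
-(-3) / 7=0.43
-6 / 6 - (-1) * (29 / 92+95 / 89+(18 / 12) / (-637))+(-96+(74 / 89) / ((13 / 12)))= -94.85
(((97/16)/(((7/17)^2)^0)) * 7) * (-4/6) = -679/24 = -28.29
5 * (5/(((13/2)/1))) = 50/13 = 3.85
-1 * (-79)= 79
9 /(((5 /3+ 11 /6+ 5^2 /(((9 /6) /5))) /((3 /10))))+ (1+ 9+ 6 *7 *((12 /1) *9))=11842411 /2605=4546.03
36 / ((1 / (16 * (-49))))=-28224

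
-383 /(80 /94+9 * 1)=-18001 /463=-38.88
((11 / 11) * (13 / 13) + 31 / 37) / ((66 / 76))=2584 / 1221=2.12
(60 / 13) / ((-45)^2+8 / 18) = 540 / 236977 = 0.00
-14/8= -7/4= -1.75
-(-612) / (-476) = -9 / 7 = -1.29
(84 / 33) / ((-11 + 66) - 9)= 14 / 253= 0.06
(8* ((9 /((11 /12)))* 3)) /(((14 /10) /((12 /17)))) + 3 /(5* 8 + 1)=6380247 /53669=118.88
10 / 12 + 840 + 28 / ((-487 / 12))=2454899 / 2922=840.14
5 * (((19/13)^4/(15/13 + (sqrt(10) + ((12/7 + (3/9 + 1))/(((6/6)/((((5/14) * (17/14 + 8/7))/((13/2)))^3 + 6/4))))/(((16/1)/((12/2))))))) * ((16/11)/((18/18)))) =-22297280972679371095920/411856256234692301461 + 597494153358860616040 * sqrt(10)/31681250479591715497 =5.50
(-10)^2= 100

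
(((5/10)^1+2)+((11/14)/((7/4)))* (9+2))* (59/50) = 43011/4900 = 8.78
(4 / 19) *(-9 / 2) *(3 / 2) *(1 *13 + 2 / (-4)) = -675 / 38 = -17.76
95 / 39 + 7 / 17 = 1888 / 663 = 2.85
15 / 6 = 5 / 2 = 2.50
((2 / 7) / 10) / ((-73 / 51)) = -51 / 2555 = -0.02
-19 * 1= -19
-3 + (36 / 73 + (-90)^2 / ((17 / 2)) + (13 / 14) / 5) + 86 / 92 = 951.55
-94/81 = -1.16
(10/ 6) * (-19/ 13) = -95/ 39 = -2.44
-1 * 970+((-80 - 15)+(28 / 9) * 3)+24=-3095 / 3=-1031.67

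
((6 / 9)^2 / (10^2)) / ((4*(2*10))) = 1 / 18000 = 0.00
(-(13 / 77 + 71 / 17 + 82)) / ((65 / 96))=-10850496 / 85085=-127.53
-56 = -56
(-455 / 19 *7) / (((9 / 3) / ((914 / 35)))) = -83174 / 57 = -1459.19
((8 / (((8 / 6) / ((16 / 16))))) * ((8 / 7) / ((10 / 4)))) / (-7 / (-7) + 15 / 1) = 6 / 35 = 0.17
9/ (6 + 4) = 9/ 10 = 0.90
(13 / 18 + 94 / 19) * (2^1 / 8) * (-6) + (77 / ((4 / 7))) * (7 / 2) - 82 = 173791 / 456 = 381.12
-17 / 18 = -0.94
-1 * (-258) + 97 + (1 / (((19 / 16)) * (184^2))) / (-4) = 57089679 / 160816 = 355.00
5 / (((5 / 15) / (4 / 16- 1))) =-45 / 4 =-11.25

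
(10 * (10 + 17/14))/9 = 785/63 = 12.46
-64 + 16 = -48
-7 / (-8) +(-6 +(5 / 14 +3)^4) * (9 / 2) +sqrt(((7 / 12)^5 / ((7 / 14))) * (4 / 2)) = 49 * sqrt(21) / 432 +41909893 / 76832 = 545.99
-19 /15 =-1.27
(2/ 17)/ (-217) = -2/ 3689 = -0.00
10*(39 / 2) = 195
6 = 6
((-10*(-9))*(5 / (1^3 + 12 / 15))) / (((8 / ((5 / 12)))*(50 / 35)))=9.11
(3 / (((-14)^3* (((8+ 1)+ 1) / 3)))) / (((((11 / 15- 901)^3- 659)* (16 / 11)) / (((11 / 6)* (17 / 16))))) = 4165425 / 6919452681509494784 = 0.00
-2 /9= -0.22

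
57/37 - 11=-350/37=-9.46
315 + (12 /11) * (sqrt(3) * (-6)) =315-72 * sqrt(3) /11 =303.66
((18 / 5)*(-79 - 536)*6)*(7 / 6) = -15498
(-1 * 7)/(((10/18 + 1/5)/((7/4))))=-2205/136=-16.21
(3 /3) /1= 1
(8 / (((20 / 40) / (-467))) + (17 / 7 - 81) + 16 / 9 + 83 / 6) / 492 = -949405 / 61992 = -15.31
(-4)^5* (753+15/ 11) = -8497152/ 11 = -772468.36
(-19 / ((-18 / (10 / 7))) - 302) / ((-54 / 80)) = 757240 / 1701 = 445.17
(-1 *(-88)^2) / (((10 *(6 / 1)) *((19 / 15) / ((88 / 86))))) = -85184 / 817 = -104.26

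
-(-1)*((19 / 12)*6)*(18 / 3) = 57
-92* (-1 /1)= 92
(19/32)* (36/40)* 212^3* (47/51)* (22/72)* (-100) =-7312093855/51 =-143374389.31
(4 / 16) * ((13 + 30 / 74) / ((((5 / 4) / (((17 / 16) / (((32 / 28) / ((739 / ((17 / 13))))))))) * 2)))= 2084719 / 2960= 704.30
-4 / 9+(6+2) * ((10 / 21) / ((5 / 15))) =692 / 63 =10.98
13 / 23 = 0.57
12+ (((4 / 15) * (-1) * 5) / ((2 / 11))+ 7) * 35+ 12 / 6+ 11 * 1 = 40 / 3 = 13.33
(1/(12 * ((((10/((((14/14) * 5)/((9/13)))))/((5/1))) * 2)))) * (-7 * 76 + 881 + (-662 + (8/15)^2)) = -914693/19440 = -47.05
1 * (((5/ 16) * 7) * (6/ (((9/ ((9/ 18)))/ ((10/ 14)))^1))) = 0.52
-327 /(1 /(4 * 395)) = -516660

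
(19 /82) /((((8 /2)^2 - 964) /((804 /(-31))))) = 1273 /200818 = 0.01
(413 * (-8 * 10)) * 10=-330400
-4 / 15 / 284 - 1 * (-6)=6389 / 1065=6.00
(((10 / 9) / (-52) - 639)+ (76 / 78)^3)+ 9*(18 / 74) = -2791381823 / 4389606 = -635.91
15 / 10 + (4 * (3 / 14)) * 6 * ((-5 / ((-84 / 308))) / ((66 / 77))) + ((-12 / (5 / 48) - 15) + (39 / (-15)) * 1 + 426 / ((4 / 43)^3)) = 84671547 / 160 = 529197.17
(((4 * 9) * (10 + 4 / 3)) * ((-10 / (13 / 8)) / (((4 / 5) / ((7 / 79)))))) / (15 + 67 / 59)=-17700 / 1027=-17.23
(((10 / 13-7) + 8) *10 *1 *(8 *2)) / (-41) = -3680 / 533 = -6.90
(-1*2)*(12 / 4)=-6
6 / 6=1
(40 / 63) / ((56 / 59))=295 / 441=0.67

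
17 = 17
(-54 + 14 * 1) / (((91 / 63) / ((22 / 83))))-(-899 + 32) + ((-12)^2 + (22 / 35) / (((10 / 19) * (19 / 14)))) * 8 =54454429 / 26975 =2018.70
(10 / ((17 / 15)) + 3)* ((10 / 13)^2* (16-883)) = -1025100 / 169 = -6065.68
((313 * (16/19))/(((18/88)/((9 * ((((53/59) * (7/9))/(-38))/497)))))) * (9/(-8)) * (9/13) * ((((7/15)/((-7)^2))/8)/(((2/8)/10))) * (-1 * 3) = -6569244/137612839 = -0.05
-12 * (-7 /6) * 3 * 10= 420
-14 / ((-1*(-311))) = -14 / 311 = -0.05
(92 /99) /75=92 /7425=0.01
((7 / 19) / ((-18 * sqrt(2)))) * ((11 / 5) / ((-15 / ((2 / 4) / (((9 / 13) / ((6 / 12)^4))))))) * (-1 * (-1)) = 0.00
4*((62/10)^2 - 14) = 97.76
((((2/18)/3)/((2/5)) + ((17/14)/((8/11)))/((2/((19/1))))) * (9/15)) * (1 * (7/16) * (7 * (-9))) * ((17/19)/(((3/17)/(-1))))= 195201293/145920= 1337.73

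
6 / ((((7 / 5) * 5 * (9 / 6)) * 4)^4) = 1 / 518616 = 0.00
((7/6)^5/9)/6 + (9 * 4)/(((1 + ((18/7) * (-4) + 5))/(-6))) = 105899843/2099520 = 50.44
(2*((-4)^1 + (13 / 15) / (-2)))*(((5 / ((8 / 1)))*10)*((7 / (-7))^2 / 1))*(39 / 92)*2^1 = -46.98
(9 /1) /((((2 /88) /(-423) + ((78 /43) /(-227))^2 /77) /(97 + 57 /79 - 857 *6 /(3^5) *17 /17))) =-675704871844130744 /51875011801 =-13025633.12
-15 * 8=-120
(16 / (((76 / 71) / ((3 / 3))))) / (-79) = -284 / 1501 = -0.19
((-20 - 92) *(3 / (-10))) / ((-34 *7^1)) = -12 / 85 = -0.14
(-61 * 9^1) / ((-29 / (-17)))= -9333 / 29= -321.83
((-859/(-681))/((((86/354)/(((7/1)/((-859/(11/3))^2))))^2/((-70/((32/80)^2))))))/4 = -2185138137875/57464020849222872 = -0.00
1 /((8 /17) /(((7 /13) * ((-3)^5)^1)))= -28917 /104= -278.05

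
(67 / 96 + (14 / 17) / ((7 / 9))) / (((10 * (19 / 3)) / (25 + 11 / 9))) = 169153 / 232560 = 0.73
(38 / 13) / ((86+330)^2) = 19 / 1124864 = 0.00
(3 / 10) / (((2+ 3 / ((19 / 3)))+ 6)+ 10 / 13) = 247 / 7610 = 0.03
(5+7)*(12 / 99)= 16 / 11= 1.45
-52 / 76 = -13 / 19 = -0.68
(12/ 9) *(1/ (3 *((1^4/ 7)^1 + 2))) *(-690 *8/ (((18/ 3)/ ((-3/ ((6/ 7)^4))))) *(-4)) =-3092488/ 729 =-4242.10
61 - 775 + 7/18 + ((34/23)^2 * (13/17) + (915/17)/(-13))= -1506892183/2104362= -716.08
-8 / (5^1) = -8 / 5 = -1.60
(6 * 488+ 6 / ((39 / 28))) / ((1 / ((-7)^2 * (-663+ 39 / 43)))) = -4090657200 / 43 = -95131562.79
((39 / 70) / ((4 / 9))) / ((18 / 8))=39 / 70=0.56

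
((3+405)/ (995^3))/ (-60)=-34/ 4925374375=-0.00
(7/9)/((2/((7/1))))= 49/18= 2.72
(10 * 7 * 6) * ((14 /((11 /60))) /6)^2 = 8232000 /121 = 68033.06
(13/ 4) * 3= 39/ 4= 9.75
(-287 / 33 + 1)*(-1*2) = 508 / 33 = 15.39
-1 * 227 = -227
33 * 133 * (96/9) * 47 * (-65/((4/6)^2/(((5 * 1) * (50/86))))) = -935469418.60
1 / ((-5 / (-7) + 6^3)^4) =2401 / 5295931061521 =0.00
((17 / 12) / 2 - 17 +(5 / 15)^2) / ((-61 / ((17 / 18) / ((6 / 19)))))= 376295 / 474336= 0.79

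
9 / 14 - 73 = -1013 / 14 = -72.36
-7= -7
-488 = -488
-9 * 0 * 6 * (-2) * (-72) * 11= 0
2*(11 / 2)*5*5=275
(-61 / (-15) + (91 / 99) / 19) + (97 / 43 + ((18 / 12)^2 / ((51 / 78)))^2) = 8514437411 / 467503740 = 18.21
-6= -6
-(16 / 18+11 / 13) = -203 / 117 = -1.74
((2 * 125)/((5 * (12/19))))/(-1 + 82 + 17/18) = 57/59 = 0.97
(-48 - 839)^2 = 786769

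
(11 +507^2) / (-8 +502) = 520.36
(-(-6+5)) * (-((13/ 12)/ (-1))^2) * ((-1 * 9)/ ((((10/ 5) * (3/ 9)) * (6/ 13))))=2197/ 64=34.33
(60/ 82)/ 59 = 0.01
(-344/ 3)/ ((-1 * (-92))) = -86/ 69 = -1.25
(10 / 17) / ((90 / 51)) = 1 / 3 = 0.33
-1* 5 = -5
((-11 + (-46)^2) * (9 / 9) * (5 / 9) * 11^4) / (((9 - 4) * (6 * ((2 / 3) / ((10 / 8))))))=154096525 / 144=1070114.76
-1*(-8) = 8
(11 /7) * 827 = 9097 /7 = 1299.57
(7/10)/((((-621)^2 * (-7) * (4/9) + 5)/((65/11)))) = -91/26394874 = -0.00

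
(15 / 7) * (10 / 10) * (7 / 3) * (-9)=-45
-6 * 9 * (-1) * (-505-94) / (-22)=16173 / 11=1470.27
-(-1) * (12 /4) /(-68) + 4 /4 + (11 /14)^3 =67217 /46648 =1.44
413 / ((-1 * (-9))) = 413 / 9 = 45.89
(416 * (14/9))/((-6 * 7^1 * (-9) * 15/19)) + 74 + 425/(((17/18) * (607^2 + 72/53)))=76.17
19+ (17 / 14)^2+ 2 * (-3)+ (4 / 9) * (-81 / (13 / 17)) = -83071 / 2548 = -32.60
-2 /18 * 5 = -5 /9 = -0.56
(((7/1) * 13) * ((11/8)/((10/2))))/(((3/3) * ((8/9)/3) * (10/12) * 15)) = 27027/4000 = 6.76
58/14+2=43/7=6.14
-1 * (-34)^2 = -1156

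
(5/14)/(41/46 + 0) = 115/287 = 0.40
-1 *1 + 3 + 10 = 12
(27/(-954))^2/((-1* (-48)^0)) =-9/11236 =-0.00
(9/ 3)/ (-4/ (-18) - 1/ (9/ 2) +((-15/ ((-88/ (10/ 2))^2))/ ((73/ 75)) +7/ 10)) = 8479680/ 1837967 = 4.61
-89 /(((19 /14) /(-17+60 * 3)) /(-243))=49352814 /19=2597516.53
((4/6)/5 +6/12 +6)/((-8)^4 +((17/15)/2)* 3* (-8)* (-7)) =199/125736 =0.00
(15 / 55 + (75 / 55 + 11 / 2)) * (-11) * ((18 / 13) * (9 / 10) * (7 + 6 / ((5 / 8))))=-1055511 / 650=-1623.86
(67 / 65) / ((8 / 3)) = 201 / 520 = 0.39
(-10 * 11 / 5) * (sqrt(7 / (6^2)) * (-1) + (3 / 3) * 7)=-154 + 11 * sqrt(7) / 3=-144.30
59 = 59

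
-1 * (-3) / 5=3 / 5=0.60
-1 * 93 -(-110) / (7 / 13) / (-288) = -94459 / 1008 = -93.71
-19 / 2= -9.50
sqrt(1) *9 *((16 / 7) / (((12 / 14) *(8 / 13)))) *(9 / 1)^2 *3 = 9477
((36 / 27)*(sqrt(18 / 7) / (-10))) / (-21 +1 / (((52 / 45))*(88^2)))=805376*sqrt(14) / 295974105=0.01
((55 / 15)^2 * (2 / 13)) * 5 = 10.34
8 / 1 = 8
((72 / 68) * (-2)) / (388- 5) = -36 / 6511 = -0.01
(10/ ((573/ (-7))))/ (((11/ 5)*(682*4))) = -175/ 8597292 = -0.00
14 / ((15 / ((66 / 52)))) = 77 / 65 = 1.18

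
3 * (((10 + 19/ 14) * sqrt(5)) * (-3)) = -1431 * sqrt(5)/ 14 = -228.56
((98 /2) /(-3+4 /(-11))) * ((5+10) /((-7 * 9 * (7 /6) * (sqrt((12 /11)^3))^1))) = 605 * sqrt(33) /1332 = 2.61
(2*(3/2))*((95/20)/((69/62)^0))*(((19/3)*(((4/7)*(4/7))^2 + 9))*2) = 7893265/4802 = 1643.75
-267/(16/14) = -1869/8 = -233.62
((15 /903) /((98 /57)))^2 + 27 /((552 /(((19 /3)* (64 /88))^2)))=1.04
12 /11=1.09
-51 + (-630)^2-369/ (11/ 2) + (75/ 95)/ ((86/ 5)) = 396781.95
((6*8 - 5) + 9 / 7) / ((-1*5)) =-62 / 7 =-8.86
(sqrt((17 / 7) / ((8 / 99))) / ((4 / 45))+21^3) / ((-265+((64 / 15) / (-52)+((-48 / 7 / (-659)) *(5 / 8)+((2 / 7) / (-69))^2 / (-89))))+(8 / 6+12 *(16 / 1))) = -8236466257518135 / 63805456353073-17152157970675 *sqrt(2618) / 1020887301649168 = -129.95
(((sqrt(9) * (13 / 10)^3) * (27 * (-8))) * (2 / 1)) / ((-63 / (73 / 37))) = 2886858 / 32375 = 89.17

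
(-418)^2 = 174724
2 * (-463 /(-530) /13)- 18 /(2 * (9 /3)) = -9872 /3445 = -2.87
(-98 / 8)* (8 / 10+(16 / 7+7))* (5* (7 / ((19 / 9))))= -155673 / 76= -2048.33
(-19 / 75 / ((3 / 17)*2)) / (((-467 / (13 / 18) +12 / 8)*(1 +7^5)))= 4199 / 63432131400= 0.00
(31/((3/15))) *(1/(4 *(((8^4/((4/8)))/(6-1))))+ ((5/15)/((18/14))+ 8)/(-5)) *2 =-226504259/442368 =-512.03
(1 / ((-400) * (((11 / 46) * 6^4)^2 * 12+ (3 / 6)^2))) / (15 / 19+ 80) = -10051 / 374356254513500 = -0.00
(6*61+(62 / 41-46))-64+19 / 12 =127475 / 492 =259.10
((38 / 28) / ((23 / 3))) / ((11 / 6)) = 171 / 1771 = 0.10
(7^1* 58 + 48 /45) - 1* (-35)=6631 /15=442.07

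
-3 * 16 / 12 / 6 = -2 / 3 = -0.67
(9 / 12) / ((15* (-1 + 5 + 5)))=1 / 180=0.01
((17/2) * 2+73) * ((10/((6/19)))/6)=475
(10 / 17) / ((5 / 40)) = 80 / 17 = 4.71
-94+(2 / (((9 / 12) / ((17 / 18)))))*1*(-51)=-2002 / 9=-222.44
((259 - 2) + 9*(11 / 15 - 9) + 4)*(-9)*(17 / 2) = -142749 / 10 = -14274.90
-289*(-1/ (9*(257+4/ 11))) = 3179/ 25479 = 0.12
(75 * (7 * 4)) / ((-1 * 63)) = -100 / 3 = -33.33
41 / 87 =0.47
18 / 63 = 2 / 7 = 0.29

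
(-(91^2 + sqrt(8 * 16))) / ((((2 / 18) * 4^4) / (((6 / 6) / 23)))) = -74529 / 5888 - 9 * sqrt(2) / 736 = -12.68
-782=-782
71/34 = 2.09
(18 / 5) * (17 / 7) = 306 / 35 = 8.74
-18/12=-3/2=-1.50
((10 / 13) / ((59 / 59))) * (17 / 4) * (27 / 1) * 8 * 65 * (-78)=-3580200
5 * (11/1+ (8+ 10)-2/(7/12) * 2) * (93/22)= 468.02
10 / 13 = 0.77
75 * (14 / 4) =525 / 2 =262.50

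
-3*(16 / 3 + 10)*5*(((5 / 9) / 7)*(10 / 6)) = -5750 / 189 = -30.42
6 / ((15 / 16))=32 / 5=6.40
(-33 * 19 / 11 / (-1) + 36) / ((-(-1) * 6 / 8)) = 124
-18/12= -3/2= -1.50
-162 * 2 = -324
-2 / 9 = -0.22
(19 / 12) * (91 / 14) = 247 / 24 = 10.29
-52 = -52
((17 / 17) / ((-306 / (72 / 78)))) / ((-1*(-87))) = -2 / 57681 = -0.00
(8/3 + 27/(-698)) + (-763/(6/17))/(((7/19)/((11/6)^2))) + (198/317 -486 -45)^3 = -358314569346263062411/2401358299992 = -149213288.72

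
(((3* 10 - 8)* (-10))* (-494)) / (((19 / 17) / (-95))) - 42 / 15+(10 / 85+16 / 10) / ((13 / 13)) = -9237801.08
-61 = -61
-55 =-55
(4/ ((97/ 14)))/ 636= 14/ 15423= 0.00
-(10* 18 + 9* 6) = -234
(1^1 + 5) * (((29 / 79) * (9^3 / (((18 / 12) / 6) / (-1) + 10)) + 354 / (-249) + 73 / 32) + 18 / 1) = 378932355 / 1363856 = 277.84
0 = 0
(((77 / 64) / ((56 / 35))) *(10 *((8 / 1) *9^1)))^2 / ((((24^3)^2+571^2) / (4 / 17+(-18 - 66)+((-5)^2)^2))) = 2761731905625 / 3332396327936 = 0.83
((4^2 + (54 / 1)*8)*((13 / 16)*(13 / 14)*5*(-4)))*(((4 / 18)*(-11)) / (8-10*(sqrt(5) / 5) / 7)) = 520520*sqrt(5) / 7011 + 14574560 / 7011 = 2244.83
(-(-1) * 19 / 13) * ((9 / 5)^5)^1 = 1121931 / 40625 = 27.62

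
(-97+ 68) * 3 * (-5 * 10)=4350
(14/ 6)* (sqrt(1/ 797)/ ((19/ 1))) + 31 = 7* sqrt(797)/ 45429 + 31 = 31.00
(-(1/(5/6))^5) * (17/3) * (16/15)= -235008/15625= -15.04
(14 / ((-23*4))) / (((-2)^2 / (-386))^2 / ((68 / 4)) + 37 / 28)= -0.12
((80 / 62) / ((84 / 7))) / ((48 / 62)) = 5 / 36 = 0.14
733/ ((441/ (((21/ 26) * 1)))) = 733/ 546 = 1.34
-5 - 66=-71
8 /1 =8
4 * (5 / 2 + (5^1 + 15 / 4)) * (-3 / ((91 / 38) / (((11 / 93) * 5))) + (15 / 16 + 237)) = 481774815 / 45136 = 10673.85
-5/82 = -0.06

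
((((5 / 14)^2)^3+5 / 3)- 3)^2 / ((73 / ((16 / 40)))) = 904281219270361 / 93119751076423680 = 0.01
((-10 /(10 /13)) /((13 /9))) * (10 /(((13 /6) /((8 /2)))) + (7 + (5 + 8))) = -4500 /13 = -346.15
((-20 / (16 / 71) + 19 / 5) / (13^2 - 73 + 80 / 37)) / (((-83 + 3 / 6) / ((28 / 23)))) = 440041 / 34458600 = 0.01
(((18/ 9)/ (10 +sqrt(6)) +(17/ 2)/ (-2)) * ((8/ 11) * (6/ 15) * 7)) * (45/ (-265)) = 1008 * sqrt(6)/ 137005 +17388/ 12455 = 1.41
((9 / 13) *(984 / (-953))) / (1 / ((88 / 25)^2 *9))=-617227776 / 7743125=-79.71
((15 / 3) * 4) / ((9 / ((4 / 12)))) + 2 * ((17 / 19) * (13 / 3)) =4358 / 513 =8.50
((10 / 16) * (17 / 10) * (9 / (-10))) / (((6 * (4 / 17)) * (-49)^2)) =-867 / 3073280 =-0.00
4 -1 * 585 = -581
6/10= 3/5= 0.60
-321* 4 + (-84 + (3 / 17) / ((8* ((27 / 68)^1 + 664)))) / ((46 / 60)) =-62959881 / 45179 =-1393.57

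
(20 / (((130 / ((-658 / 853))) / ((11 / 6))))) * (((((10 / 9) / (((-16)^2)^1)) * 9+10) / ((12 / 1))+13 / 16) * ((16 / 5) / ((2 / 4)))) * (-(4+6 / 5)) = 9166927 / 767700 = 11.94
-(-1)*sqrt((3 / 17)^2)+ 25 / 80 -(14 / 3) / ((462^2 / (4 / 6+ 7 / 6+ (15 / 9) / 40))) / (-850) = 0.49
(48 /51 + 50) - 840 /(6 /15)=-34834 /17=-2049.06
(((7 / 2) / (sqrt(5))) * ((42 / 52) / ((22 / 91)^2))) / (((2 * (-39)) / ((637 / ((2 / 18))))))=-13764933 * sqrt(5) / 19360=-1589.84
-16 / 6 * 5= -40 / 3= -13.33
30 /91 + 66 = 6036 /91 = 66.33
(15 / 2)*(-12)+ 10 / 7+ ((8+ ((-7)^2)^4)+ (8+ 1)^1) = 40353106 / 7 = 5764729.43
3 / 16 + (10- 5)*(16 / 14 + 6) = 4021 / 112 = 35.90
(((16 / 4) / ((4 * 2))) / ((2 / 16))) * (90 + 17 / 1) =428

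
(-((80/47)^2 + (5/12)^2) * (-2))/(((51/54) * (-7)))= -976825/1051484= -0.93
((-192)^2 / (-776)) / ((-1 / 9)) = 41472 / 97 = 427.55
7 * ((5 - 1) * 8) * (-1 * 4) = -896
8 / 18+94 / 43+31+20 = 20755 / 387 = 53.63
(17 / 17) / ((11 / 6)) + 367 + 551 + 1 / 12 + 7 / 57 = 2304229 / 2508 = 918.75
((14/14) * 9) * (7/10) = 63/10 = 6.30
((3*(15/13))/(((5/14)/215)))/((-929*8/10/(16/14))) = -38700/12077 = -3.20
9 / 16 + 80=1289 / 16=80.56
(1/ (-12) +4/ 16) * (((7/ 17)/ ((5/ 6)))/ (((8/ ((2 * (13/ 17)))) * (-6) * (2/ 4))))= -91/ 17340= -0.01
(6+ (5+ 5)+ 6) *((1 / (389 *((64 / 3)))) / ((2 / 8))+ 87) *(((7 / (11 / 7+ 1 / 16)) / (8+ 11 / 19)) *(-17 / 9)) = -1805.43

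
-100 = -100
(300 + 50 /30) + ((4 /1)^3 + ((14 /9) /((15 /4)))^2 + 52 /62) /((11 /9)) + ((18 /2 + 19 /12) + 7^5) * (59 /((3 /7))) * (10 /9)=2572822.23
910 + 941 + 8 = 1859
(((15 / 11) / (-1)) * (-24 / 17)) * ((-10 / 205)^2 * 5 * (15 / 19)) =108000 / 5972593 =0.02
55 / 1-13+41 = 83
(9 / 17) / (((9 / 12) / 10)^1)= 7.06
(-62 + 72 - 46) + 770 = 734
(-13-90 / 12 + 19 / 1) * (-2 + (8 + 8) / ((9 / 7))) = -47 / 3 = -15.67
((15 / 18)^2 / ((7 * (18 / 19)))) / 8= 475 / 36288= 0.01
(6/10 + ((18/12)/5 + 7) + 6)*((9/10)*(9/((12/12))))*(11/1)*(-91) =-11270259/100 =-112702.59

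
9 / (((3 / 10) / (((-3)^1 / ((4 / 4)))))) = -90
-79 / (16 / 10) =-395 / 8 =-49.38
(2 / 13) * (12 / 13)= 24 / 169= 0.14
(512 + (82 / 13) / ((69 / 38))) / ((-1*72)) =-115595 / 16146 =-7.16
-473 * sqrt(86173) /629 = -220.75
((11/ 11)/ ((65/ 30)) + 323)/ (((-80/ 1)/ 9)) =-7569/ 208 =-36.39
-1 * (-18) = 18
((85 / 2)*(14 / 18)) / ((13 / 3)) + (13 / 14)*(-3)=1322 / 273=4.84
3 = 3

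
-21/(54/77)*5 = -2695/18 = -149.72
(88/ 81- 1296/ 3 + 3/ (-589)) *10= -205586990/ 47709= -4309.19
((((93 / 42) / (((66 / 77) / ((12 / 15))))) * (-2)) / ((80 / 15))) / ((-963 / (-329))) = -10199 / 38520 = -0.26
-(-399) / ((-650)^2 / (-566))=-112917 / 211250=-0.53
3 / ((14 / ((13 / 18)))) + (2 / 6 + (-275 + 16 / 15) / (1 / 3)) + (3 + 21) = -334871 / 420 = -797.31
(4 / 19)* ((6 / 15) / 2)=4 / 95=0.04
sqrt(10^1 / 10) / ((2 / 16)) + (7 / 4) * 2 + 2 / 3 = 73 / 6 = 12.17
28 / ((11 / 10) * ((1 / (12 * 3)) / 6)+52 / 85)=1028160 / 22651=45.39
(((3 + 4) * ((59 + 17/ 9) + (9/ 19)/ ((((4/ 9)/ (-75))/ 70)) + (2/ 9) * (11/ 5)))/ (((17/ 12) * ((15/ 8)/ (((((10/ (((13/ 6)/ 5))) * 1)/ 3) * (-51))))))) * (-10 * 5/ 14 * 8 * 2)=-242257126400/ 741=-326932694.20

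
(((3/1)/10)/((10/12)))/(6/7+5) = 63/1025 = 0.06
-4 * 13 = -52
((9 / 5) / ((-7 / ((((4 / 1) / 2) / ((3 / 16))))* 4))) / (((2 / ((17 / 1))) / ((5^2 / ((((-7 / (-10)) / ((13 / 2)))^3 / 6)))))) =-1680705000 / 2401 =-700002.08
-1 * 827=-827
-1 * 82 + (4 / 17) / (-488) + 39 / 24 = -666795 / 8296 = -80.38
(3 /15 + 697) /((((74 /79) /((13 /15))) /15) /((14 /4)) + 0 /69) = 12530427 /370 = 33866.02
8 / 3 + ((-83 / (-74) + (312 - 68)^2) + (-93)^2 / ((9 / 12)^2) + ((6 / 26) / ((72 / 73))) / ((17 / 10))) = 74915.93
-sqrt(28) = -2 * sqrt(7) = -5.29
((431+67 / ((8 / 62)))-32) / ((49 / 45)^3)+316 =483410461 / 470596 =1027.23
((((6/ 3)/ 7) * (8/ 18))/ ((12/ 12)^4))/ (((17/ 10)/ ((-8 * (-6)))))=1280/ 357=3.59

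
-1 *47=-47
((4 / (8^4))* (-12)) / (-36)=1 / 3072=0.00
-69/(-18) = 23/6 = 3.83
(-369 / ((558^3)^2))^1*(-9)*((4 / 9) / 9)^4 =164 / 250657253250011286561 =0.00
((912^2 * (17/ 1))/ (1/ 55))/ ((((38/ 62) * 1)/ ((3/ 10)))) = 380654208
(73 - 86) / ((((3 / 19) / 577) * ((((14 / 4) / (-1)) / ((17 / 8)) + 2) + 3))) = -127517 / 9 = -14168.56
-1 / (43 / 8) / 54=-4 / 1161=-0.00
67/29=2.31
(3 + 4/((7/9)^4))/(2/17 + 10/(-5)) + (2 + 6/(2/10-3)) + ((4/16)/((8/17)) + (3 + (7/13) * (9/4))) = -1398651/499408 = -2.80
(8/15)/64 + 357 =42841/120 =357.01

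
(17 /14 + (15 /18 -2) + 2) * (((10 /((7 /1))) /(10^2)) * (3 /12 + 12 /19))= 2881 /111720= 0.03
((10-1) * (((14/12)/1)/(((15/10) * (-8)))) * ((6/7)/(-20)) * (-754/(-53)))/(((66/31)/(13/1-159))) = -853151/23320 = -36.58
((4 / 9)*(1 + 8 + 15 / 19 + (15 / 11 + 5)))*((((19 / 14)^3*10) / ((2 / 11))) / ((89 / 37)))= 112733080 / 274743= 410.32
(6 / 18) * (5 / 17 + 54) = 18.10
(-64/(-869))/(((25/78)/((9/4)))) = 11232/21725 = 0.52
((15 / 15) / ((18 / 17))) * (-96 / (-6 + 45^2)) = -272 / 6057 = -0.04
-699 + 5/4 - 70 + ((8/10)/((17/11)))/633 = -165234979/215220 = -767.75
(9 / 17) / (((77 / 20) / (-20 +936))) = 164880 / 1309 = 125.96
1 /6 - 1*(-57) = 343 /6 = 57.17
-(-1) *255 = 255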